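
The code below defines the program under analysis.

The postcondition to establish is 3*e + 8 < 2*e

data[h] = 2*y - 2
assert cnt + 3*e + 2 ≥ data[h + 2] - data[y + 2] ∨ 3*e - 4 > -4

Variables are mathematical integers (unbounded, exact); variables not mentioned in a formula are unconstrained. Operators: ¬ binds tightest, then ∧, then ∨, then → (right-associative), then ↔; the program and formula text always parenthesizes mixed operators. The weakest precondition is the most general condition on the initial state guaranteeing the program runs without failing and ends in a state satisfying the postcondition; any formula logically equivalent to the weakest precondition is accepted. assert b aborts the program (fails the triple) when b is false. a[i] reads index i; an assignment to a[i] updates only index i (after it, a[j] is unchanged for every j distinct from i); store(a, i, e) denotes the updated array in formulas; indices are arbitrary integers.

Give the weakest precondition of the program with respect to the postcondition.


Working backward. After the program, the postcondition 3*e + 8 < 2*e must hold; in canonical form it is e < -8.
Before assert cnt + 3*e + 2 ≥ data[h + 2] - data[y + 2] ∨ 3*e - 4 > -4: (data[y + 2] + cnt + 3*e ≥ data[h + 2] - 2 ∨ 3*e > 0) ∧ e < -8
Before data[h] := 2*y - 2: (store(data, h, 2*y - 2)[y + 2] + cnt + 3*e ≥ store(data, h, 2*y - 2)[h + 2] - 2 ∨ 3*e > 0) ∧ e < -8
Answer: WP = (store(data, h, 2*y - 2)[y + 2] + cnt + 3*e ≥ store(data, h, 2*y - 2)[h + 2] - 2 ∨ 3*e > 0) ∧ e < -8


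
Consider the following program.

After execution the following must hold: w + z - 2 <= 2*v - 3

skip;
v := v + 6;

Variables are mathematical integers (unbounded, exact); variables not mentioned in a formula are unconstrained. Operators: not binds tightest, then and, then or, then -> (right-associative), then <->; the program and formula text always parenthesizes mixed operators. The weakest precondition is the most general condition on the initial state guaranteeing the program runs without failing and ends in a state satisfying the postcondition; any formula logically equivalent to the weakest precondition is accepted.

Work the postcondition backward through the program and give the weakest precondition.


Working backward. After the program, the postcondition w + z - 2 <= 2*v - 3 must hold; in canonical form it is w + z <= 2*v - 1.
Before v := v + 6: w + z <= 2*v + 11
Before skip: w + z <= 2*v + 11
Answer: WP = w + z <= 2*v + 11


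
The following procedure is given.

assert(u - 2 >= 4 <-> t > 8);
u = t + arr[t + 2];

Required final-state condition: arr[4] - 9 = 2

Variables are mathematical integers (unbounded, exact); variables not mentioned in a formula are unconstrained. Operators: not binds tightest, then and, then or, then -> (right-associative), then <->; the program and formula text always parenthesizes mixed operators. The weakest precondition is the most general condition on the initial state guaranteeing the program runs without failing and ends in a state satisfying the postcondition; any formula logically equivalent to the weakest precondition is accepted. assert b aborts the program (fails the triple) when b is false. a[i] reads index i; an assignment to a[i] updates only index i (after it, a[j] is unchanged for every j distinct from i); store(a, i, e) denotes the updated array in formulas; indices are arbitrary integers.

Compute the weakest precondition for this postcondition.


Working backward. After the program, the postcondition arr[4] - 9 = 2 must hold; in canonical form it is arr[4] = 11.
Before u := t + arr[t + 2]: arr[4] = 11
Before assert u - 2 >= 4 <-> t > 8: (u >= 6 <-> t > 8) and arr[4] = 11
Answer: WP = (u >= 6 <-> t > 8) and arr[4] = 11


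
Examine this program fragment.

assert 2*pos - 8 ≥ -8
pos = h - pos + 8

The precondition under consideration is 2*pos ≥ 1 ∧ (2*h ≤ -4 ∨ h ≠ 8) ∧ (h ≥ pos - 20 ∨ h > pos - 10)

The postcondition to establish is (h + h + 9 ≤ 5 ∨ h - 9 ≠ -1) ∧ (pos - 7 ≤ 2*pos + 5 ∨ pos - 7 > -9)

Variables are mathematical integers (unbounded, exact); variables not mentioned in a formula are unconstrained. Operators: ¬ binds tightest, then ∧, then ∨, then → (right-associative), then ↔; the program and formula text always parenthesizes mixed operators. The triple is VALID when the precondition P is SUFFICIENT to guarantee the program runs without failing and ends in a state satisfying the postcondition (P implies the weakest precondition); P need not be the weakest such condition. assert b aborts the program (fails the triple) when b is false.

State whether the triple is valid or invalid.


Working backward. After the program, the postcondition (h + h + 9 ≤ 5 ∨ h - 9 ≠ -1) ∧ (pos - 7 ≤ 2*pos + 5 ∨ pos - 7 > -9) must hold; in canonical form it is (2*h ≤ -4 ∨ h ≠ 8) ∧ (pos ≥ -12 ∨ pos > -2).
Before pos := h - pos + 8: (2*h ≤ -4 ∨ h ≠ 8) ∧ (h ≥ pos - 20 ∨ h > pos - 10)
Before assert 2*pos - 8 ≥ -8: 2*pos ≥ 0 ∧ (2*h ≤ -4 ∨ h ≠ 8) ∧ (h ≥ pos - 20 ∨ h > pos - 10)
The weakest precondition is 2*pos ≥ 0 ∧ (2*h ≤ -4 ∨ h ≠ 8) ∧ (h ≥ pos - 20 ∨ h > pos - 10).
Check whether 2*pos ≥ 1 ∧ (2*h ≤ -4 ∨ h ≠ 8) ∧ (h ≥ pos - 20 ∨ h > pos - 10) implies it.
Every state satisfying the precondition satisfies the weakest precondition: the implication holds.
Answer: valid


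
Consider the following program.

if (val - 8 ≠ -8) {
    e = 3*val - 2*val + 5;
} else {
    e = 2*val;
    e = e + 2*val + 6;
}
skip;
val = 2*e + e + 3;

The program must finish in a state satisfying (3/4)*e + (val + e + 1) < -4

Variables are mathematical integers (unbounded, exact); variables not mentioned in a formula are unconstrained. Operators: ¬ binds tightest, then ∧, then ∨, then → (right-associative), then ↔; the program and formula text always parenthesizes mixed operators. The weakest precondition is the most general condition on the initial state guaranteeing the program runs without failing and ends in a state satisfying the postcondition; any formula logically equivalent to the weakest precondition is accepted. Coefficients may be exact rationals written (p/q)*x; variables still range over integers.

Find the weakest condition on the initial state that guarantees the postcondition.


Working backward. After the program, the postcondition (3/4)*e + (val + e + 1) < -4 must hold; in canonical form it is (7/4)*e + val < -5.
Before val := 2*e + e + 3: (19/4)*e < -8
Before skip: (19/4)*e < -8
Then branch requires (19/4)*val < -127/4; else branch requires 19*val < -73/2.
Before the if: (val ≠ 0 → (19/4)*val < -127/4) ∧ ((¬(val ≠ 0)) → 19*val < -73/2)
Answer: WP = (val ≠ 0 → (19/4)*val < -127/4) ∧ ((¬(val ≠ 0)) → 19*val < -73/2)


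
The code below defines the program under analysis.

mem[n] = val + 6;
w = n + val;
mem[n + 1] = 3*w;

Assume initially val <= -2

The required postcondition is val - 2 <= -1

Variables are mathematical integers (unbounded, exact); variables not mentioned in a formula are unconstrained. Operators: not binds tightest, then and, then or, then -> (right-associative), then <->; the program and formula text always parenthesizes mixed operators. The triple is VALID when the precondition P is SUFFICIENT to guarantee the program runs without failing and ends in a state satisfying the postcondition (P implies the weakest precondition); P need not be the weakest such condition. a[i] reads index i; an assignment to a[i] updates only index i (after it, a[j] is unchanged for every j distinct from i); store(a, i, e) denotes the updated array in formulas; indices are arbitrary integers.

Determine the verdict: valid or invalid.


Working backward. After the program, the postcondition val - 2 <= -1 must hold; in canonical form it is val <= 1.
Before mem[n + 1] := 3*w: val <= 1
Before w := n + val: val <= 1
Before mem[n] := val + 6: val <= 1
The weakest precondition is val <= 1.
Check whether val <= -2 implies it.
Every state satisfying the precondition satisfies the weakest precondition: the implication holds.
Answer: valid


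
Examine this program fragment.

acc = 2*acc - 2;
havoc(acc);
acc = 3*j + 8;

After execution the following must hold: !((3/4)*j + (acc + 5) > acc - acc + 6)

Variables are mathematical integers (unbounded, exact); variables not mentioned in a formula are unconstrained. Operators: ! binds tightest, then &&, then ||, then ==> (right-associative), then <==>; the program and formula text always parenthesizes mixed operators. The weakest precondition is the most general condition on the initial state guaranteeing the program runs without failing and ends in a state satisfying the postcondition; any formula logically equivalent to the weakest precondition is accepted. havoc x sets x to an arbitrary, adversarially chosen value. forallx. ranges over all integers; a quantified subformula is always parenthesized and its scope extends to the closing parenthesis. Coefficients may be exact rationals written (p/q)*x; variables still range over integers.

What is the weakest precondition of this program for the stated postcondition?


Working backward. After the program, the postcondition !((3/4)*j + (acc + 5) > acc - acc + 6) must hold; in canonical form it is !(acc + (3/4)*j > 1).
Before acc := 3*j + 8: !((15/4)*j > -7)
Before havoc acc: !((15/4)*j > -7)
Before acc := 2*acc - 2: !((15/4)*j > -7)
Answer: WP = !((15/4)*j > -7)


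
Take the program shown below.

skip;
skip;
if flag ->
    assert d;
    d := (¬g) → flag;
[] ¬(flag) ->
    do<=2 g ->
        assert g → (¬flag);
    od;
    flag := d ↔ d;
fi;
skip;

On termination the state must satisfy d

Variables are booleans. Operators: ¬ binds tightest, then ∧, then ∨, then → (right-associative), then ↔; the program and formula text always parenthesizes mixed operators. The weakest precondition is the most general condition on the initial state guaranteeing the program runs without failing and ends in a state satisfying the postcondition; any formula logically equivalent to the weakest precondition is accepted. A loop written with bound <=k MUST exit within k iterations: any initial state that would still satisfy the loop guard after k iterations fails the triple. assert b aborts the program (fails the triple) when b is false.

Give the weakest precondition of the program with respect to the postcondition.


Working backward. After the program, d must hold.
Before skip: d
Then branch requires d ∧ ((¬g) → flag); else branch requires (g → ((g → (¬flag)) ∧ (g → ((g → (¬flag)) ∧ (¬g) ∧ d)) ∧ ((¬g) → d))) ∧ ((¬g) → d).
Before the if: (flag → (d ∧ ((¬g) → flag))) ∧ ((¬flag) → ((g → ((g → (¬flag)) ∧ (g → ((g → (¬flag)) ∧ (¬g) ∧ d)) ∧ ((¬g) → d))) ∧ ((¬g) → d)))
Before skip: (flag → (d ∧ ((¬g) → flag))) ∧ ((¬flag) → ((g → ((g → (¬flag)) ∧ (g → ((g → (¬flag)) ∧ (¬g) ∧ d)) ∧ ((¬g) → d))) ∧ ((¬g) → d)))
Before skip: (flag → (d ∧ ((¬g) → flag))) ∧ ((¬flag) → ((g → ((g → (¬flag)) ∧ (g → ((g → (¬flag)) ∧ (¬g) ∧ d)) ∧ ((¬g) → d))) ∧ ((¬g) → d)))
Answer: WP = (flag → (d ∧ ((¬g) → flag))) ∧ ((¬flag) → ((g → ((g → (¬flag)) ∧ (g → ((g → (¬flag)) ∧ (¬g) ∧ d)) ∧ ((¬g) → d))) ∧ ((¬g) → d)))


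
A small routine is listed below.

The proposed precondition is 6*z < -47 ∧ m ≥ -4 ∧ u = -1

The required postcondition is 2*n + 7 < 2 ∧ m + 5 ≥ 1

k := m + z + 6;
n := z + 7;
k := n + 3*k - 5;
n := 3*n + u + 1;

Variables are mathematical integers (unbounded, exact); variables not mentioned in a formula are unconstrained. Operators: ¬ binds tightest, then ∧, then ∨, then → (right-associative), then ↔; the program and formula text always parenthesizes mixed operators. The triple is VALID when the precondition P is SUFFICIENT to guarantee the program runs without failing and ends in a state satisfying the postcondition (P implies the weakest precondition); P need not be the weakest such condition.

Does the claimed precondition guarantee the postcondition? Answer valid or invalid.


Working backward. After the program, the postcondition 2*n + 7 < 2 ∧ m + 5 ≥ 1 must hold; in canonical form it is 2*n < -5 ∧ m ≥ -4.
Before n := 3*n + u + 1: 6*n + 2*u < -7 ∧ m ≥ -4
Before k := n + 3*k - 5: 6*n + 2*u < -7 ∧ m ≥ -4
Before n := z + 7: 2*u + 6*z < -49 ∧ m ≥ -4
Before k := m + z + 6: 2*u + 6*z < -49 ∧ m ≥ -4
The weakest precondition is 2*u + 6*z < -49 ∧ m ≥ -4.
Check whether 6*z < -47 ∧ m ≥ -4 ∧ u = -1 implies it.
Every state satisfying the precondition satisfies the weakest precondition: the implication holds.
Answer: valid


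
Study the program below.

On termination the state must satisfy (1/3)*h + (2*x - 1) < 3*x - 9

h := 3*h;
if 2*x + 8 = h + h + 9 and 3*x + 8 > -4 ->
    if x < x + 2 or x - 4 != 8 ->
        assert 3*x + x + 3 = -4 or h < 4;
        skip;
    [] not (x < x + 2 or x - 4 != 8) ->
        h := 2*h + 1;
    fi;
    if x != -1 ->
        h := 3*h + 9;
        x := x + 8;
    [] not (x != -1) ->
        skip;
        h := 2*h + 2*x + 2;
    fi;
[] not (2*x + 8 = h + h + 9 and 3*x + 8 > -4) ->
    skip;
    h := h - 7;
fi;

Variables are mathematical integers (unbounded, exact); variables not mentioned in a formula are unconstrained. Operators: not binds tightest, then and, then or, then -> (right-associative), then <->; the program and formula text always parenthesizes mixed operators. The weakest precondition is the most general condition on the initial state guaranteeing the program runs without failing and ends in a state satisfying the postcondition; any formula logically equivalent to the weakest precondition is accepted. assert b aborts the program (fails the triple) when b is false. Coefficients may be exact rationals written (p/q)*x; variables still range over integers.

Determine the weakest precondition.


Working backward. After the program, the postcondition (1/3)*h + (2*x - 1) < 3*x - 9 must hold; in canonical form it is (1/3)*h < x - 8.
Then branch requires (4*x = -7 or h < 4) and (x != -1 -> h < x - 3) and ((not (x != -1)) -> (2/3)*h < (1/3)*x - 26/3); else branch requires (1/3)*h < x - 17/3.
Before the if: ((2*x = 2*h + 1 and 3*x > -12) -> ((4*x = -7 or h < 4) and (x != -1 -> h < x - 3) and ((not (x != -1)) -> (2/3)*h < (1/3)*x - 26/3))) and ((not (2*x = 2*h + 1 and 3*x > -12)) -> (1/3)*h < x - 17/3)
Before h := 3*h: ((2*x = 6*h + 1 and 3*x > -12) -> ((4*x = -7 or 3*h < 4) and (x != -1 -> 3*h < x - 3) and ((not (x != -1)) -> 2*h < (1/3)*x - 26/3))) and ((not (2*x = 6*h + 1 and 3*x > -12)) -> h < x - 17/3)
Answer: WP = ((2*x = 6*h + 1 and 3*x > -12) -> ((4*x = -7 or 3*h < 4) and (x != -1 -> 3*h < x - 3) and ((not (x != -1)) -> 2*h < (1/3)*x - 26/3))) and ((not (2*x = 6*h + 1 and 3*x > -12)) -> h < x - 17/3)


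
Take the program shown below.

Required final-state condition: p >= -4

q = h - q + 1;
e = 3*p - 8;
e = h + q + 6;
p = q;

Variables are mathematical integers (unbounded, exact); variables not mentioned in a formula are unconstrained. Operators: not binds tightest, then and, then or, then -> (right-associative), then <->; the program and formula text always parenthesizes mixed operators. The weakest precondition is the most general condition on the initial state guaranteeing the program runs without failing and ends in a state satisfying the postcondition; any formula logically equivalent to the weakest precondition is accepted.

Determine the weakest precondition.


Working backward. After the program, p >= -4 must hold.
Before p := q: q >= -4
Before e := h + q + 6: q >= -4
Before e := 3*p - 8: q >= -4
Before q := h - q + 1: h >= q - 5
Answer: WP = h >= q - 5


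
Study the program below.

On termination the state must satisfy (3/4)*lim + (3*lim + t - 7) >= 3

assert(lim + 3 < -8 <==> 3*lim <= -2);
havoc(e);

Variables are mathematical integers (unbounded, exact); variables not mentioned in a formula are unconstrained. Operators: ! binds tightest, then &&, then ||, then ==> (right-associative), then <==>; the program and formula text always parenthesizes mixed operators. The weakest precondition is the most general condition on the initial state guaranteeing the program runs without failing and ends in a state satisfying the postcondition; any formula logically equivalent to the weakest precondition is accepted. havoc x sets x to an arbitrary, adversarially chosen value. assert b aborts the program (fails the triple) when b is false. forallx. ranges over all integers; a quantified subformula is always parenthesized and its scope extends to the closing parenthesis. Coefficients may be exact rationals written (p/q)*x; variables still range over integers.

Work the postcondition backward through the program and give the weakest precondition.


Working backward. After the program, the postcondition (3/4)*lim + (3*lim + t - 7) >= 3 must hold; in canonical form it is (15/4)*lim + t >= 10.
Before havoc e: (15/4)*lim + t >= 10
Before assert lim + 3 < -8 <==> 3*lim <= -2: (lim < -11 <==> 3*lim <= -2) && (15/4)*lim + t >= 10
Answer: WP = (lim < -11 <==> 3*lim <= -2) && (15/4)*lim + t >= 10


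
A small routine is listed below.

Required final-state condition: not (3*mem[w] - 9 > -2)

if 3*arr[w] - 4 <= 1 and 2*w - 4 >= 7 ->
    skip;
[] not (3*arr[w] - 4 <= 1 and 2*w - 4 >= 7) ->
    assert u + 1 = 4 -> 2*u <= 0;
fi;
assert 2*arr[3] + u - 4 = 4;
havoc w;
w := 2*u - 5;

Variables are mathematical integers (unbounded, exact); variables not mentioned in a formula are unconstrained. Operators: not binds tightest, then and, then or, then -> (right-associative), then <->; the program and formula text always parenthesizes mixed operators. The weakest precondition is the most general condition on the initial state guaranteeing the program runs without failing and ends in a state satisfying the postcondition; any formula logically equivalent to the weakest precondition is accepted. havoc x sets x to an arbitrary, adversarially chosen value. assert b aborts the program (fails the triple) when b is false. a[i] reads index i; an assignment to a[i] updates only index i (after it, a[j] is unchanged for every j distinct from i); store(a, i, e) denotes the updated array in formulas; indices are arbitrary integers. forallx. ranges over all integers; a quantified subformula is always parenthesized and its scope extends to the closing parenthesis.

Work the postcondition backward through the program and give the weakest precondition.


Working backward. After the program, the postcondition not (3*mem[w] - 9 > -2) must hold; in canonical form it is not (3*mem[w] > 7).
Before w := 2*u - 5: not (3*mem[2*u - 5] > 7)
Before havoc w: not (3*mem[2*u - 5] > 7)
Before assert 2*arr[3] + u - 4 = 4: 2*arr[3] + u = 8 and (not (3*mem[2*u - 5] > 7))
Then branch requires 2*arr[3] + u = 8 and (not (3*mem[2*u - 5] > 7)); else branch requires (u = 3 -> 2*u <= 0) and 2*arr[3] + u = 8 and (not (3*mem[2*u - 5] > 7)).
Before the if: ((3*arr[w] <= 5 and 2*w >= 11) -> (2*arr[3] + u = 8 and (not (3*mem[2*u - 5] > 7)))) and ((not (3*arr[w] <= 5 and 2*w >= 11)) -> ((u = 3 -> 2*u <= 0) and 2*arr[3] + u = 8 and (not (3*mem[2*u - 5] > 7))))
Answer: WP = ((3*arr[w] <= 5 and 2*w >= 11) -> (2*arr[3] + u = 8 and (not (3*mem[2*u - 5] > 7)))) and ((not (3*arr[w] <= 5 and 2*w >= 11)) -> ((u = 3 -> 2*u <= 0) and 2*arr[3] + u = 8 and (not (3*mem[2*u - 5] > 7))))


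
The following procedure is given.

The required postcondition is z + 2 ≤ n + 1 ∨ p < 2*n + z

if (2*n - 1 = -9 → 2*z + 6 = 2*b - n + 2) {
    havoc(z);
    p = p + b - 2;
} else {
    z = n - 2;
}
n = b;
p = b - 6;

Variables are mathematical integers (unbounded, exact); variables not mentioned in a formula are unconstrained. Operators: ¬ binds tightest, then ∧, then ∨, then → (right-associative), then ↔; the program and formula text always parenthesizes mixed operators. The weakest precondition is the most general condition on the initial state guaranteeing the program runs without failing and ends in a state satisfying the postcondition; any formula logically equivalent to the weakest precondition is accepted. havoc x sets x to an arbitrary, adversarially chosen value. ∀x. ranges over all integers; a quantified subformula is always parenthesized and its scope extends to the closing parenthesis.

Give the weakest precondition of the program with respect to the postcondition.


Working backward. After the program, the postcondition z + 2 ≤ n + 1 ∨ p < 2*n + z must hold; in canonical form it is z ≤ n - 1 ∨ p < 2*n + z.
Before p := b - 6: z ≤ n - 1 ∨ b < 2*n + z + 6
Before n := b: z ≤ b - 1 ∨ b + z > -6
Then branch requires ∀z_1. (z_1 ≤ b - 1 ∨ b + z_1 > -6); else branch requires n ≤ b + 1 ∨ b + n > -4.
Before the if: ((2*n = -8 → n + 2*z = 2*b - 4) → (∀z_1. (z_1 ≤ b - 1 ∨ b + z_1 > -6))) ∧ ((¬(2*n = -8 → n + 2*z = 2*b - 4)) → (n ≤ b + 1 ∨ b + n > -4))
Answer: WP = ((2*n = -8 → n + 2*z = 2*b - 4) → (∀z_1. (z_1 ≤ b - 1 ∨ b + z_1 > -6))) ∧ ((¬(2*n = -8 → n + 2*z = 2*b - 4)) → (n ≤ b + 1 ∨ b + n > -4))


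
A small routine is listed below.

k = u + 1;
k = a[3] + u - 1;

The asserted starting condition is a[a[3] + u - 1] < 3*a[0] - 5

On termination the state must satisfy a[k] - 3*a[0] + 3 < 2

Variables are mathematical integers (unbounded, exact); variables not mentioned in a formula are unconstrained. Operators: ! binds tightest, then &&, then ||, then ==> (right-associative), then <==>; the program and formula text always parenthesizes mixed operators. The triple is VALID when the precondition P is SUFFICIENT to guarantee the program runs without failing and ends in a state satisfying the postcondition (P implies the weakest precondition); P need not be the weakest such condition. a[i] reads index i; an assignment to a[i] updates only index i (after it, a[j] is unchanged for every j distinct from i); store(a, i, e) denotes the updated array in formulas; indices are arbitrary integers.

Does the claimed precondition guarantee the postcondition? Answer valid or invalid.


Working backward. After the program, the postcondition a[k] - 3*a[0] + 3 < 2 must hold; in canonical form it is a[k] < 3*a[0] - 1.
Before k := a[3] + u - 1: a[a[3] + u - 1] < 3*a[0] - 1
Before k := u + 1: a[a[3] + u - 1] < 3*a[0] - 1
The weakest precondition is a[a[3] + u - 1] < 3*a[0] - 1.
Check whether a[a[3] + u - 1] < 3*a[0] - 5 implies it.
Every state satisfying the precondition satisfies the weakest precondition: the implication holds.
Answer: valid


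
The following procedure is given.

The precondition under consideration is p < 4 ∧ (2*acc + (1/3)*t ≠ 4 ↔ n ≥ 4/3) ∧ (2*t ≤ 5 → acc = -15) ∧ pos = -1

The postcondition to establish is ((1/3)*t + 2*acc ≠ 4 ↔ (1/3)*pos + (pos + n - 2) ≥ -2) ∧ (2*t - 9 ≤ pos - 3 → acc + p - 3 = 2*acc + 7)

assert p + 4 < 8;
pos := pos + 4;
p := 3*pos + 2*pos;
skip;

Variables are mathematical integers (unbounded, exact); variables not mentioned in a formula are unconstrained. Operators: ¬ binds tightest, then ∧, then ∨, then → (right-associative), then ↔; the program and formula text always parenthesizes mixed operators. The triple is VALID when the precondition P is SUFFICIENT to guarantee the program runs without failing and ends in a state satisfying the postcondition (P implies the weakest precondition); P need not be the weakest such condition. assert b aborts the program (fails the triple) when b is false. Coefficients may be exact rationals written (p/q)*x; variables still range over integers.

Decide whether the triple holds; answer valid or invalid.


Working backward. After the program, the postcondition ((1/3)*t + 2*acc ≠ 4 ↔ (1/3)*pos + (pos + n - 2) ≥ -2) ∧ (2*t - 9 ≤ pos - 3 → acc + p - 3 = 2*acc + 7) must hold; in canonical form it is (2*acc + (1/3)*t ≠ 4 ↔ n + (4/3)*pos ≥ 0) ∧ (2*t ≤ pos + 6 → p = acc + 10).
Before skip: (2*acc + (1/3)*t ≠ 4 ↔ n + (4/3)*pos ≥ 0) ∧ (2*t ≤ pos + 6 → p = acc + 10)
Before p := 3*pos + 2*pos: (2*acc + (1/3)*t ≠ 4 ↔ n + (4/3)*pos ≥ 0) ∧ (2*t ≤ pos + 6 → 5*pos = acc + 10)
Before pos := pos + 4: (2*acc + (1/3)*t ≠ 4 ↔ n + (4/3)*pos ≥ -16/3) ∧ (2*t ≤ pos + 10 → 5*pos = acc - 10)
Before assert p + 4 < 8: p < 4 ∧ (2*acc + (1/3)*t ≠ 4 ↔ n + (4/3)*pos ≥ -16/3) ∧ (2*t ≤ pos + 10 → 5*pos = acc - 10)
The weakest precondition is p < 4 ∧ (2*acc + (1/3)*t ≠ 4 ↔ n + (4/3)*pos ≥ -16/3) ∧ (2*t ≤ pos + 10 → 5*pos = acc - 10).
Check whether p < 4 ∧ (2*acc + (1/3)*t ≠ 4 ↔ n ≥ 4/3) ∧ (2*t ≤ 5 → acc = -15) ∧ pos = -1 implies it.
Countermodel: at the initial state acc = 2, n = 2, p = 3, pos = -1, t = 3, the precondition holds but the weakest precondition fails.
Answer: invalid


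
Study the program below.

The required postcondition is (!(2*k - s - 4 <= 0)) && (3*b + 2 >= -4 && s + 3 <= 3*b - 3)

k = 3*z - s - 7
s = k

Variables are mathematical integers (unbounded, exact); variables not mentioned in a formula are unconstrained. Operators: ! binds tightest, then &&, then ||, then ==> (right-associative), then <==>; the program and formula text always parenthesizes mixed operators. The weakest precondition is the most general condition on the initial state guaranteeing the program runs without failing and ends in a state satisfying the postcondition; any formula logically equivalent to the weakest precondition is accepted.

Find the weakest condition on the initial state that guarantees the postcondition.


Working backward. After the program, the postcondition (!(2*k - s - 4 <= 0)) && (3*b + 2 >= -4 && s + 3 <= 3*b - 3) must hold; in canonical form it is (!(2*k <= s + 4)) && 3*b >= -6 && s <= 3*b - 6.
Before s := k: (!(k <= 4)) && 3*b >= -6 && k <= 3*b - 6
Before k := 3*z - s - 7: (!(3*z <= s + 11)) && 3*b >= -6 && 3*z <= 3*b + s + 1
Answer: WP = (!(3*z <= s + 11)) && 3*b >= -6 && 3*z <= 3*b + s + 1


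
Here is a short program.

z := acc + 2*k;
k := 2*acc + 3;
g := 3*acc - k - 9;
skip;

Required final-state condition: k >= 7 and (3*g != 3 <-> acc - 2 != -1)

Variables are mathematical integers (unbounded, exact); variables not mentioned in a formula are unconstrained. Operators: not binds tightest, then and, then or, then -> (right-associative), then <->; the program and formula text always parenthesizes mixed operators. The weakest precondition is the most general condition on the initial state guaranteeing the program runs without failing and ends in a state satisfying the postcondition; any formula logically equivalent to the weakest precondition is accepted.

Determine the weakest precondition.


Working backward. After the program, the postcondition k >= 7 and (3*g != 3 <-> acc - 2 != -1) must hold; in canonical form it is k >= 7 and (3*g != 3 <-> acc != 1).
Before skip: k >= 7 and (3*g != 3 <-> acc != 1)
Before g := 3*acc - k - 9: k >= 7 and (9*acc != 3*k + 30 <-> acc != 1)
Before k := 2*acc + 3: 2*acc >= 4 and (3*acc != 39 <-> acc != 1)
Before z := acc + 2*k: 2*acc >= 4 and (3*acc != 39 <-> acc != 1)
Answer: WP = 2*acc >= 4 and (3*acc != 39 <-> acc != 1)


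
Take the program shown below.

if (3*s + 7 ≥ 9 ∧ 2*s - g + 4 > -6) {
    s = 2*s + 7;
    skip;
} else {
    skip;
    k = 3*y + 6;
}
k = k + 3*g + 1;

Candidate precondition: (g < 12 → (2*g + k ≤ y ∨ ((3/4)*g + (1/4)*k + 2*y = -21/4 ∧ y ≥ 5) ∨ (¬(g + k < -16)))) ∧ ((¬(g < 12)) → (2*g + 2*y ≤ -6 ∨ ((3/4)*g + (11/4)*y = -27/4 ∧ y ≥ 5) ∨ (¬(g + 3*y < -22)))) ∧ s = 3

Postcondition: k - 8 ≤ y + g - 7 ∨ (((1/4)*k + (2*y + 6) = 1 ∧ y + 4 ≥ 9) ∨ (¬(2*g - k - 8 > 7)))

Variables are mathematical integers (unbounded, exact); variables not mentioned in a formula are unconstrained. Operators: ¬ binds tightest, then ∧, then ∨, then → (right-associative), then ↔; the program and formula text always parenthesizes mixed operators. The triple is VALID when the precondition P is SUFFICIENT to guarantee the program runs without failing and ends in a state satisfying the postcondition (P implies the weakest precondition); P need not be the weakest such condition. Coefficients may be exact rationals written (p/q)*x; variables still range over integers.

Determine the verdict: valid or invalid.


Working backward. After the program, the postcondition k - 8 ≤ y + g - 7 ∨ (((1/4)*k + (2*y + 6) = 1 ∧ y + 4 ≥ 9) ∨ (¬(2*g - k - 8 > 7))) must hold; in canonical form it is k ≤ g + y + 1 ∨ ((1/4)*k + 2*y = -5 ∧ y ≥ 5) ∨ (¬(2*g > k + 15)).
Before k := k + 3*g + 1: 2*g + k ≤ y ∨ ((3/4)*g + (1/4)*k + 2*y = -21/4 ∧ y ≥ 5) ∨ (¬(g + k < -16))
Then branch requires 2*g + k ≤ y ∨ ((3/4)*g + (1/4)*k + 2*y = -21/4 ∧ y ≥ 5) ∨ (¬(g + k < -16)); else branch requires 2*g + 2*y ≤ -6 ∨ ((3/4)*g + (11/4)*y = -27/4 ∧ y ≥ 5) ∨ (¬(g + 3*y < -22)).
Before the if: ((3*s ≥ 2 ∧ 2*s > g - 10) → (2*g + k ≤ y ∨ ((3/4)*g + (1/4)*k + 2*y = -21/4 ∧ y ≥ 5) ∨ (¬(g + k < -16)))) ∧ ((¬(3*s ≥ 2 ∧ 2*s > g - 10)) → (2*g + 2*y ≤ -6 ∨ ((3/4)*g + (11/4)*y = -27/4 ∧ y ≥ 5) ∨ (¬(g + 3*y < -22))))
The weakest precondition is ((3*s ≥ 2 ∧ 2*s > g - 10) → (2*g + k ≤ y ∨ ((3/4)*g + (1/4)*k + 2*y = -21/4 ∧ y ≥ 5) ∨ (¬(g + k < -16)))) ∧ ((¬(3*s ≥ 2 ∧ 2*s > g - 10)) → (2*g + 2*y ≤ -6 ∨ ((3/4)*g + (11/4)*y = -27/4 ∧ y ≥ 5) ∨ (¬(g + 3*y < -22)))).
Check whether (g < 12 → (2*g + k ≤ y ∨ ((3/4)*g + (1/4)*k + 2*y = -21/4 ∧ y ≥ 5) ∨ (¬(g + k < -16)))) ∧ ((¬(g < 12)) → (2*g + 2*y ≤ -6 ∨ ((3/4)*g + (11/4)*y = -27/4 ∧ y ≥ 5) ∨ (¬(g + 3*y < -22)))) ∧ s = 3 implies it.
Countermodel: at the initial state g = 15, k = -33, s = 3, y = -4, the precondition holds but the weakest precondition fails.
Answer: invalid


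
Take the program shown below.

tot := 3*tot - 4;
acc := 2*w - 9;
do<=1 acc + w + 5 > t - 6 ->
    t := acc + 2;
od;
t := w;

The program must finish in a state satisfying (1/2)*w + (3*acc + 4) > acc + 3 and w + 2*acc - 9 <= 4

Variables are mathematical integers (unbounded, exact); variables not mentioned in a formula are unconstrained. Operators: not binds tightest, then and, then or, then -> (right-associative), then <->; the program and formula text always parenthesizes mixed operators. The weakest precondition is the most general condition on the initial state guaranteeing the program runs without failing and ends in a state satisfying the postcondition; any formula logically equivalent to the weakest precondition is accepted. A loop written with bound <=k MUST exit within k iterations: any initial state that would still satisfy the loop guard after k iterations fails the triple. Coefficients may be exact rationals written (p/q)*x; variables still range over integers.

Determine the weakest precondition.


Working backward. After the program, the postcondition (1/2)*w + (3*acc + 4) > acc + 3 and w + 2*acc - 9 <= 4 must hold; in canonical form it is 2*acc + (1/2)*w > -1 and 2*acc + w <= 13.
Before t := w: 2*acc + (1/2)*w > -1 and 2*acc + w <= 13
Before the loop (bound <=1), unroll the exhaustion recursion (WP_0 = exit-now case; WP_j = one more guarded iteration, up to j = 1):
  WP_0: (not (acc + w > t - 11)) and 2*acc + (1/2)*w > -1 and 2*acc + w <= 13
  WP_1: (acc + w > t - 11 -> ((not (w > -9)) and 2*acc + (1/2)*w > -1 and 2*acc + w <= 13)) and ((not (acc + w > t - 11)) -> (2*acc + (1/2)*w > -1 and 2*acc + w <= 13))
So before the loop: (acc + w > t - 11 -> ((not (w > -9)) and 2*acc + (1/2)*w > -1 and 2*acc + w <= 13)) and ((not (acc + w > t - 11)) -> (2*acc + (1/2)*w > -1 and 2*acc + w <= 13))
Before acc := 2*w - 9: (3*w > t - 2 -> ((not (w > -9)) and (9/2)*w > 17 and 5*w <= 31)) and ((not (3*w > t - 2)) -> ((9/2)*w > 17 and 5*w <= 31))
Before tot := 3*tot - 4: (3*w > t - 2 -> ((not (w > -9)) and (9/2)*w > 17 and 5*w <= 31)) and ((not (3*w > t - 2)) -> ((9/2)*w > 17 and 5*w <= 31))
Answer: WP = (3*w > t - 2 -> ((not (w > -9)) and (9/2)*w > 17 and 5*w <= 31)) and ((not (3*w > t - 2)) -> ((9/2)*w > 17 and 5*w <= 31))


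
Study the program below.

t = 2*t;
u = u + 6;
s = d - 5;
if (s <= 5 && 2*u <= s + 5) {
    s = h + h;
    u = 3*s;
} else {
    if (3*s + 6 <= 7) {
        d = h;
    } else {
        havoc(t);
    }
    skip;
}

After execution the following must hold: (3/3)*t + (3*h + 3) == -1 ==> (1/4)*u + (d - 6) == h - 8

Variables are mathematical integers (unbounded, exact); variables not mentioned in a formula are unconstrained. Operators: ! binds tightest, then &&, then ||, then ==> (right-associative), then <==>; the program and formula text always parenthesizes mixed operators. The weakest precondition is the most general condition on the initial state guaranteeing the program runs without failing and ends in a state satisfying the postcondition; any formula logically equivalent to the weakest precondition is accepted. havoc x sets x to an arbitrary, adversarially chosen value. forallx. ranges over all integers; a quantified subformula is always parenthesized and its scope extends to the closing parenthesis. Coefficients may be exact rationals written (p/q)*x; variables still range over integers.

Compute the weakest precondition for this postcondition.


Working backward. After the program, the postcondition (3/3)*t + (3*h + 3) == -1 ==> (1/4)*u + (d - 6) == h - 8 must hold; in canonical form it is 3*h + t == -4 ==> d + (1/4)*u == h - 2.
Then branch requires 3*h + t == -4 ==> d + (1/2)*h == -2; else branch requires (3*s <= 1 ==> (3*h + t == -4 ==> (1/4)*u == -2)) && ((!(3*s <= 1)) ==> (forall t_1. (3*h + t_1 == -4 ==> d + (1/4)*u == h - 2))).
Before the if: ((s <= 5 && 2*u <= s + 5) ==> (3*h + t == -4 ==> d + (1/2)*h == -2)) && ((!(s <= 5 && 2*u <= s + 5)) ==> ((3*s <= 1 ==> (3*h + t == -4 ==> (1/4)*u == -2)) && ((!(3*s <= 1)) ==> (forall t_1. (3*h + t_1 == -4 ==> d + (1/4)*u == h - 2)))))
Before s := d - 5: ((d <= 10 && 2*u <= d) ==> (3*h + t == -4 ==> d + (1/2)*h == -2)) && ((!(d <= 10 && 2*u <= d)) ==> ((3*d <= 16 ==> (3*h + t == -4 ==> (1/4)*u == -2)) && ((!(3*d <= 16)) ==> (forall t_1. (3*h + t_1 == -4 ==> d + (1/4)*u == h - 2)))))
Before u := u + 6: ((d <= 10 && 2*u <= d - 12) ==> (3*h + t == -4 ==> d + (1/2)*h == -2)) && ((!(d <= 10 && 2*u <= d - 12)) ==> ((3*d <= 16 ==> (3*h + t == -4 ==> (1/4)*u == -7/2)) && ((!(3*d <= 16)) ==> (forall t_1. (3*h + t_1 == -4 ==> d + (1/4)*u == h - 7/2)))))
Before t := 2*t: ((d <= 10 && 2*u <= d - 12) ==> (3*h + 2*t == -4 ==> d + (1/2)*h == -2)) && ((!(d <= 10 && 2*u <= d - 12)) ==> ((3*d <= 16 ==> (3*h + 2*t == -4 ==> (1/4)*u == -7/2)) && ((!(3*d <= 16)) ==> (forall t_1. (3*h + t_1 == -4 ==> d + (1/4)*u == h - 7/2)))))
Answer: WP = ((d <= 10 && 2*u <= d - 12) ==> (3*h + 2*t == -4 ==> d + (1/2)*h == -2)) && ((!(d <= 10 && 2*u <= d - 12)) ==> ((3*d <= 16 ==> (3*h + 2*t == -4 ==> (1/4)*u == -7/2)) && ((!(3*d <= 16)) ==> (forall t_1. (3*h + t_1 == -4 ==> d + (1/4)*u == h - 7/2)))))


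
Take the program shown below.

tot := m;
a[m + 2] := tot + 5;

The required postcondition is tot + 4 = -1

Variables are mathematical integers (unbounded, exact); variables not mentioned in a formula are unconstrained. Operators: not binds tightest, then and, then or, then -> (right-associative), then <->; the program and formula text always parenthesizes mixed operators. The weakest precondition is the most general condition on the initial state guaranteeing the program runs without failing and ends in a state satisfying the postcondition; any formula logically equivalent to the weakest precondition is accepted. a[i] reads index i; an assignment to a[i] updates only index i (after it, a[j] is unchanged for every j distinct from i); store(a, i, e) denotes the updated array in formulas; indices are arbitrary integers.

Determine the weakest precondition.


Working backward. After the program, the postcondition tot + 4 = -1 must hold; in canonical form it is tot = -5.
Before a[m + 2] := tot + 5: tot = -5
Before tot := m: m = -5
Answer: WP = m = -5


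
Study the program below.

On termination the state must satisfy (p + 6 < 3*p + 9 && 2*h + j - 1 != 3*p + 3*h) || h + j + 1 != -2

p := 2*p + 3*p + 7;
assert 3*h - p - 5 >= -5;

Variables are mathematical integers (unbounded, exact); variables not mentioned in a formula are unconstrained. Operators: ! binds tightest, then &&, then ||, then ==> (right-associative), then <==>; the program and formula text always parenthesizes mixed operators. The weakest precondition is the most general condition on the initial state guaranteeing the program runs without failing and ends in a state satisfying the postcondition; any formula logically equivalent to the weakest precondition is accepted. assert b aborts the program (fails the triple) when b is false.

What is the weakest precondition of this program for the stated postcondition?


Working backward. After the program, the postcondition (p + 6 < 3*p + 9 && 2*h + j - 1 != 3*p + 3*h) || h + j + 1 != -2 must hold; in canonical form it is (2*p > -3 && j != h + 3*p + 1) || h + j != -3.
Before assert 3*h - p - 5 >= -5: 3*h >= p && ((2*p > -3 && j != h + 3*p + 1) || h + j != -3)
Before p := 2*p + 3*p + 7: 3*h >= 5*p + 7 && ((10*p > -17 && j != h + 15*p + 22) || h + j != -3)
Answer: WP = 3*h >= 5*p + 7 && ((10*p > -17 && j != h + 15*p + 22) || h + j != -3)


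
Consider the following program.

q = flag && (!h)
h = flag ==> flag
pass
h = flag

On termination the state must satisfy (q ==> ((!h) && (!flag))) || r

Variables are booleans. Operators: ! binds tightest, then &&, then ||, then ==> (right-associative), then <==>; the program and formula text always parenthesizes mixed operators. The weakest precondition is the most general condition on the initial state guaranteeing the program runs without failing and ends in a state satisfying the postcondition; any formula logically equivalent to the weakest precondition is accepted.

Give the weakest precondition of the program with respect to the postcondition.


Working backward. After the program, (q ==> ((!h) && (!flag))) || r must hold.
Before h := flag: (q ==> (!flag)) || r
Before skip: (q ==> (!flag)) || r
Before h := flag ==> flag: (q ==> (!flag)) || r
Before q := flag && (!h): ((flag && (!h)) ==> (!flag)) || r
Answer: WP = ((flag && (!h)) ==> (!flag)) || r


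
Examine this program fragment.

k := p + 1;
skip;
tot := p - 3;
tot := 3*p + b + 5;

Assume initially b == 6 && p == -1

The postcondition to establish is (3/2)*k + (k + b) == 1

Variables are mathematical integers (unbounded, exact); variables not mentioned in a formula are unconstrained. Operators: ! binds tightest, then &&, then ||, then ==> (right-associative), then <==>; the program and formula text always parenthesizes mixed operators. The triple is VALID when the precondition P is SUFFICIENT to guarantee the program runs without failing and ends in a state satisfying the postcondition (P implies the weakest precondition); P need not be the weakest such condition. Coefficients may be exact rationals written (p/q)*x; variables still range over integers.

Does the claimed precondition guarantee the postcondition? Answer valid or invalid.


Working backward. After the program, the postcondition (3/2)*k + (k + b) == 1 must hold; in canonical form it is b + (5/2)*k == 1.
Before tot := 3*p + b + 5: b + (5/2)*k == 1
Before tot := p - 3: b + (5/2)*k == 1
Before skip: b + (5/2)*k == 1
Before k := p + 1: b + (5/2)*p == -3/2
The weakest precondition is b + (5/2)*p == -3/2.
Check whether b == 6 && p == -1 implies it.
Countermodel: at the initial state b = 6, p = -1, the precondition holds but the weakest precondition fails.
Answer: invalid


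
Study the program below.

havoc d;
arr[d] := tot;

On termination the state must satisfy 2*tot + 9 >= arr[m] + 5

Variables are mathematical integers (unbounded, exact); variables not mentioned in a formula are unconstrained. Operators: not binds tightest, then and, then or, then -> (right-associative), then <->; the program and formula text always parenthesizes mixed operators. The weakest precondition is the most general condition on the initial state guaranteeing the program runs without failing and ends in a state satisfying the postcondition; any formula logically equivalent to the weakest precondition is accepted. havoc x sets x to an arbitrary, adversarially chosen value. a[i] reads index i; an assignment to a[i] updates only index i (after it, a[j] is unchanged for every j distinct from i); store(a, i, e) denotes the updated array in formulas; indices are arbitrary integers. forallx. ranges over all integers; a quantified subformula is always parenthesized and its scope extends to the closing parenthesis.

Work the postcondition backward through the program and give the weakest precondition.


Working backward. After the program, the postcondition 2*tot + 9 >= arr[m] + 5 must hold; in canonical form it is 2*tot >= arr[m] - 4.
Before arr[d] := tot: 2*tot >= store(arr, d, tot)[m] - 4
Before havoc d: forall d_1. 2*tot >= store(arr, d_1, tot)[m] - 4
Answer: WP = forall d_1. 2*tot >= store(arr, d_1, tot)[m] - 4
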